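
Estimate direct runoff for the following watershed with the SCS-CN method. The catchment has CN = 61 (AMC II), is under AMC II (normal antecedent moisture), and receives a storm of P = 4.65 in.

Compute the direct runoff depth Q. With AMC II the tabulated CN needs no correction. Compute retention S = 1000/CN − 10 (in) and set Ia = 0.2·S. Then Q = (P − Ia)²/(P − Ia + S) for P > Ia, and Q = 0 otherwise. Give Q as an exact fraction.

Q = 5638923/4844620 in ≈ 1.164 in

Average conditions: CN = 61 (no AMC adjustment).
Retention S: 1000/CN − 10 with CN=61.000 → S = 390/61 ≈ 6.393 in
Ia = 0.2·(390/61) = 78/61 in ≈ 1.279 in
Since P=4.650 > Ia=1.279: effective rainfall P−Ia = 4113/1220 in
Runoff Q = (P−Ia)²/(P−Ia+S) = (3.371)²/(3.371+6.393) = 5638923/4844620 ≈ 1.164 in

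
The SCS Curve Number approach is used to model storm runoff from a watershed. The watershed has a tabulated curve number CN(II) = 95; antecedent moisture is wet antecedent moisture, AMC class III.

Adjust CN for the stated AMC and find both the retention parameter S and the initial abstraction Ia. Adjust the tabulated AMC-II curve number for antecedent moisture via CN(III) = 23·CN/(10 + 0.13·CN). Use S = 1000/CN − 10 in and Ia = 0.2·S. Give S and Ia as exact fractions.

S = 100/437 in ≈ 0.229 in; Ia = 20/437 in ≈ 0.046 in

Adjust CN=95 to AMC III: 23·95/(10 + 0.13·95) → 2185 ÷ (447/20) = 43700/447 ≈ 97.763
Retention S: 1000/CN − 10 with CN=97.763 → S = 100/437 ≈ 0.229 in
Ia = 0.2·(100/437) = 20/437 in ≈ 0.046 in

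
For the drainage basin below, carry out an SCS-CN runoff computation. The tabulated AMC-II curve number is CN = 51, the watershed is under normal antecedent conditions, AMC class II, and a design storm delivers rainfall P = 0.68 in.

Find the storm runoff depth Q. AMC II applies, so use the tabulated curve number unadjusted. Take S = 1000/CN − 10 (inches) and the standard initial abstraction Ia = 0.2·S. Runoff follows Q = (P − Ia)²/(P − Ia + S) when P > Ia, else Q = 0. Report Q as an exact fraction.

CN(II) = 51; AMC II needs no correction.
Retention S: 1000/CN − 10 with CN=51.000 → S = 490/51 ≈ 9.608 in
Ia = 0.2S: 0.2·9.608 = 1.922 in (exactly 98/51)
P = 0.680 ≤ Ia = 1.922 in: entire storm abstracted, Q = 0.

Q = 0 in ≈ 0.000 in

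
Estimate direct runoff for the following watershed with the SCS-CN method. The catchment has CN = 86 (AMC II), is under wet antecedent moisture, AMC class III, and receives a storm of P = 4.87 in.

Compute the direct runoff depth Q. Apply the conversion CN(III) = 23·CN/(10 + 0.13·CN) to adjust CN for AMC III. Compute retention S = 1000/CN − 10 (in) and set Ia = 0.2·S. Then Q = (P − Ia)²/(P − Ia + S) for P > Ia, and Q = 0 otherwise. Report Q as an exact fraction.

Adjust CN=86 to AMC III: 23·86/(10 + 0.13·86) → 1978 ÷ (1059/50) = 98900/1059 ≈ 93.390
S = 1000/(98900/1059) − 10 = 700/989 in ≈ 0.708 in
Ia = 0.2·(700/989) = 140/989 in ≈ 0.142 in
Since P=4.870 > Ia=0.142: effective rainfall P−Ia = 467643/98900 in
Runoff Q = (P−Ia)²/(P−Ia+S) = (4.728)²/(4.728+0.708) = 218689975449/53172892700 ≈ 4.113 in

Q = 218689975449/53172892700 in ≈ 4.113 in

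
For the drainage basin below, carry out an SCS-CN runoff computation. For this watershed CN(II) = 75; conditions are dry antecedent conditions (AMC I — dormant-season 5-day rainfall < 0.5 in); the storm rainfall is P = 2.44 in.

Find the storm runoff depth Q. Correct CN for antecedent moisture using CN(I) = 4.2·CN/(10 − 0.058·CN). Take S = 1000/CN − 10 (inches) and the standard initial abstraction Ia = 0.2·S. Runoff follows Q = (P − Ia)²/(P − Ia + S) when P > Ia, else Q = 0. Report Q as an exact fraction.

CN(I) from CN(II)=75: (4.2·75)/(10 − 0.058·75) = 6300/113 ≈ 55.752
Max retention: S = 1000/(6300/113) − 10 = 500/63 in (≈ 7.937 in)
Ia = 0.2S: 0.2·7.937 = 1.587 in (exactly 100/63)
Since P=2.440 > Ia=1.587: effective rainfall P−Ia = 1343/1575 in
Q: (1343/1575)² ÷ (13843/1575) = 1803649/21802725 in (≈ 0.083 in)

Q = 1803649/21802725 in ≈ 0.083 in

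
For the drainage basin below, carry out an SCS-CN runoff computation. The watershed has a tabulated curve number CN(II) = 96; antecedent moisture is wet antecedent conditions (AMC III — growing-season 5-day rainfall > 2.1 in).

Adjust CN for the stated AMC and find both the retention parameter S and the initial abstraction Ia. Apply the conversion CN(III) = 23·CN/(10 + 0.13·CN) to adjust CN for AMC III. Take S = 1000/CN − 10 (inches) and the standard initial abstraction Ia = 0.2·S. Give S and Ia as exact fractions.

S = 25/138 in ≈ 0.181 in; Ia = 5/138 in ≈ 0.036 in

CN(III) from CN(II)=96: (23·96)/(10 + 0.13·96) = 27600/281 ≈ 98.221
Retention S: 1000/CN − 10 with CN=98.221 → S = 25/138 ≈ 0.181 in
Ia = 0.2·(25/138) = 5/138 in ≈ 0.036 in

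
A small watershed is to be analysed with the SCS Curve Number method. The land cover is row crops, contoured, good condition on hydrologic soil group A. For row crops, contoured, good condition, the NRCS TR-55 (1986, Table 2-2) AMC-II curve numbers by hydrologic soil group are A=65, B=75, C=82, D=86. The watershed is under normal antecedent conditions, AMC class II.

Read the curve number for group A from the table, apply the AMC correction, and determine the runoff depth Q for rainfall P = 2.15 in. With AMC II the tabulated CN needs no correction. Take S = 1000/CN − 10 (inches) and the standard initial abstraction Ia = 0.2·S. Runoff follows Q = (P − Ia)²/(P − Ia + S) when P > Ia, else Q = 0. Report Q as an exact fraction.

NRCS table: row crops, contoured, good condition, soil group A → CN(II) = 65
Average conditions: CN = 65 (no AMC adjustment).
Max retention: S = 1000/65 − 10 = 70/13 in (≈ 5.385 in)
Ia = 0.2S: 0.2·5.385 = 1.077 in (exactly 14/13)
P − Ia = 2.150 − 1.077 = 279/260 ≈ 1.073 in (> 0, runoff occurs)
Q: (279/260)² ÷ (1679/260) = 77841/436540 in (≈ 0.178 in)

Q = 77841/436540 in ≈ 0.178 in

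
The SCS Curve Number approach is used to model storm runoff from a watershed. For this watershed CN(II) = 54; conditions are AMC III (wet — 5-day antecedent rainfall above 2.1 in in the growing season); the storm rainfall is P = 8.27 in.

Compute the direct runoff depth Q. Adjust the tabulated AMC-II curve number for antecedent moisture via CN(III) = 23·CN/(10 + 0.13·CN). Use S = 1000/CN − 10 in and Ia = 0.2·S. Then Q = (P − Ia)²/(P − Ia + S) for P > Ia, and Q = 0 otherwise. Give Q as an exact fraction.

Wet (AMC III): CN(III) = 23·54/(10 + 0.13·54) = 1242/(851/50) = 2700/37 ≈ 72.973
S = 1000/(2700/37) − 10 = 100/27 in ≈ 3.704 in
Ia = 0.2·(100/27) = 20/27 in ≈ 0.741 in
P − Ia = 8.270 − 0.741 = 20329/2700 ≈ 7.529 in (> 0, runoff occurs)
Q = (20329/2700)²/((20329/2700) + 100/27) = (413268241/7290000)/(30329/2700) = 413268241/81888300 in ≈ 5.047 in

Q = 413268241/81888300 in ≈ 5.047 in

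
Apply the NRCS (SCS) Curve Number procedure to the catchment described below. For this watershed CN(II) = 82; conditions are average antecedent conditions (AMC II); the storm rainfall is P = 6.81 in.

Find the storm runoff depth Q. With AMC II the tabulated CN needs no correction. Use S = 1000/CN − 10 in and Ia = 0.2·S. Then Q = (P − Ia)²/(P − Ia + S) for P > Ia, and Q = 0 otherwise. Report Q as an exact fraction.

Average conditions: CN = 82 (no AMC adjustment).
Retention S: 1000/CN − 10 with CN=82.000 → S = 90/41 ≈ 2.195 in
Initial abstraction Ia = S/5 = (90/41)/5 = 18/41 ≈ 0.439 in
Since P=6.810 > Ia=0.439: effective rainfall P−Ia = 26121/4100 in
Runoff Q = (P−Ia)²/(P−Ia+S) = (6.371)²/(6.371+2.195) = 227435547/47998700 ≈ 4.738 in

Q = 227435547/47998700 in ≈ 4.738 in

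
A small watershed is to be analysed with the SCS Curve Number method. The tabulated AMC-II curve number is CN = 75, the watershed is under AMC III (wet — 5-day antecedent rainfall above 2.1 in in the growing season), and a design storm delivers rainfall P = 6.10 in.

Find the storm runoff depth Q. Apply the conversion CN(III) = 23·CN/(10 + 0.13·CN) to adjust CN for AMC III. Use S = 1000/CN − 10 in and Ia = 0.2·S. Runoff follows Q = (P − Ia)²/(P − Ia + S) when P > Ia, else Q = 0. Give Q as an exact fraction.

Q = 16072081/3456210 in ≈ 4.650 in

CN(III) from CN(II)=75: (23·75)/(10 + 0.13·75) = 6900/79 ≈ 87.342
S = 1000/(6900/79) − 10 = 100/69 in ≈ 1.449 in
Ia = 0.2·(100/69) = 20/69 in ≈ 0.290 in
Since P=6.100 > Ia=0.290: effective rainfall P−Ia = 4009/690 in
Q: (4009/690)² ÷ (5009/690) = 16072081/3456210 in (≈ 4.650 in)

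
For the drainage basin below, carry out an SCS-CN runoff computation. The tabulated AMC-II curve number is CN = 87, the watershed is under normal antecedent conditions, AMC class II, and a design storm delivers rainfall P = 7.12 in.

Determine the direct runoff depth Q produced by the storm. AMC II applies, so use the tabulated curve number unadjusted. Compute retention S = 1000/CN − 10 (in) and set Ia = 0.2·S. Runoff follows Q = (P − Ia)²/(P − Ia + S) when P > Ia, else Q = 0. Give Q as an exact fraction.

Average conditions: CN = 87 (no AMC adjustment).
Max retention: S = 1000/87 − 10 = 130/87 in (≈ 1.494 in)
Ia = 0.2·(130/87) = 26/87 in ≈ 0.299 in
Excess rainfall: 7.120 − 0.299 = 6.821 in; P > Ia so Q > 0
Q: (14836/2175)² ÷ (18086/2175) = 110053448/19668525 in (≈ 5.595 in)

Q = 110053448/19668525 in ≈ 5.595 in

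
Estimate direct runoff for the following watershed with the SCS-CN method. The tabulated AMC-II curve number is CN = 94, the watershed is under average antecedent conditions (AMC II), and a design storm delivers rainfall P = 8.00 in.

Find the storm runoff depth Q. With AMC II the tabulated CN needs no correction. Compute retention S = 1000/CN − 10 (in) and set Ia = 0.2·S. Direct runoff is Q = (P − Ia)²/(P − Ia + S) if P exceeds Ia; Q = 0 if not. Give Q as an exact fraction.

Q = 1369/188 in ≈ 7.282 in

Average conditions: CN = 94 (no AMC adjustment).
Retention S: 1000/CN − 10 with CN=94.000 → S = 30/47 ≈ 0.638 in
Initial abstraction Ia = S/5 = (30/47)/5 = 6/47 ≈ 0.128 in
Since P=8.000 > Ia=0.128: effective rainfall P−Ia = 370/47 in
Runoff Q = (P−Ia)²/(P−Ia+S) = (7.872)²/(7.872+0.638) = 1369/188 ≈ 7.282 in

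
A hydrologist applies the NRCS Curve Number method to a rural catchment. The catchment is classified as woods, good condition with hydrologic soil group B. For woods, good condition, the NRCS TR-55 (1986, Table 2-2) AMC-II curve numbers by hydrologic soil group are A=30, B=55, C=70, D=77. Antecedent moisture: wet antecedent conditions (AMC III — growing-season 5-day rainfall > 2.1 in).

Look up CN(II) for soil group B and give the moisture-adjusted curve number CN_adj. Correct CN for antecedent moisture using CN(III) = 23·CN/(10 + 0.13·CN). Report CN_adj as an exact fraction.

CN_adj = 25300/343 ≈ 73.761

NRCS table: woods, good condition, soil group B → CN(II) = 55
CN(III) from CN(II)=55: (23·55)/(10 + 0.13·55) = 25300/343 ≈ 73.761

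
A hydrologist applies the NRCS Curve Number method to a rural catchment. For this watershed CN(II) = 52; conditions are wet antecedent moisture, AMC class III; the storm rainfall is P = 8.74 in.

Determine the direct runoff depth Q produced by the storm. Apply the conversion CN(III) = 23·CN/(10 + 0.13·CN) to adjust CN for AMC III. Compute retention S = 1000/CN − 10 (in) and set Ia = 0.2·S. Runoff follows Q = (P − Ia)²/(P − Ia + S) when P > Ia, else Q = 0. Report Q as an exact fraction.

CN(III) from CN(II)=52: (23·52)/(10 + 0.13·52) = 29900/419 ≈ 71.360
Retention S: 1000/CN − 10 with CN=71.360 → S = 1200/299 ≈ 4.013 in
Ia = 0.2S: 0.2·4.013 = 0.803 in (exactly 240/299)
P − Ia = 8.740 − 0.803 = 118663/14950 ≈ 7.937 in (> 0, runoff occurs)
Q: (118663/14950)² ÷ (178663/14950) = 14080907569/2671011850 in (≈ 5.272 in)

Q = 14080907569/2671011850 in ≈ 5.272 in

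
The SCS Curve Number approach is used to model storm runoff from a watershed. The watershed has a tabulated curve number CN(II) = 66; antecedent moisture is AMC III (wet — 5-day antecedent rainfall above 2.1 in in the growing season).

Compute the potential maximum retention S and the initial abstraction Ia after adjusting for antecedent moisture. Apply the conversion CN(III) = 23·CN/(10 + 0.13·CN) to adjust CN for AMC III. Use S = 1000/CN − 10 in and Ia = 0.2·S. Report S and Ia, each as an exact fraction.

S = 1700/759 in ≈ 2.240 in; Ia = 340/759 in ≈ 0.448 in

CN(III) from CN(II)=66: (23·66)/(10 + 0.13·66) = 75900/929 ≈ 81.701
S = 1000/(75900/929) − 10 = 1700/759 in ≈ 2.240 in
Ia = 0.2S: 0.2·2.240 = 0.448 in (exactly 340/759)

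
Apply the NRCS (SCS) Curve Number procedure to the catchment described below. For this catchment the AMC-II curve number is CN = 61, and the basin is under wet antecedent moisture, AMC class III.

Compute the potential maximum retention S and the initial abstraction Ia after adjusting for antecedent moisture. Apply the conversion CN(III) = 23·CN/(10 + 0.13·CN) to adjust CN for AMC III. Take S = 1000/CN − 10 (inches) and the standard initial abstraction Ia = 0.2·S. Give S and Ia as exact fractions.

Wet (AMC III): CN(III) = 23·61/(10 + 0.13·61) = 1403/(1793/100) = 140300/1793 ≈ 78.249
Retention S: 1000/CN − 10 with CN=78.249 → S = 3900/1403 ≈ 2.780 in
Initial abstraction Ia = S/5 = (3900/1403)/5 = 780/1403 ≈ 0.556 in

S = 3900/1403 in ≈ 2.780 in; Ia = 780/1403 in ≈ 0.556 in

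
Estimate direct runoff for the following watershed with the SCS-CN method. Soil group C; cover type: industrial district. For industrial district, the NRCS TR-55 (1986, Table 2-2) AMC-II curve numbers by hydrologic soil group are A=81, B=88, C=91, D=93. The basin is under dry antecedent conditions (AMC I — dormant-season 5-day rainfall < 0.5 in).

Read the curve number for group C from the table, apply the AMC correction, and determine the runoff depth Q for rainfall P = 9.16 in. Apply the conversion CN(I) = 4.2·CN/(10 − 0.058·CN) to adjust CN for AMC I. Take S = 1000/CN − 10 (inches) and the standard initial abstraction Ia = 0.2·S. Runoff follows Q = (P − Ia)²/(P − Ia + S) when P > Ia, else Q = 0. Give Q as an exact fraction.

NRCS table: industrial district, soil group C → CN(II) = 91
CN(I) from CN(II)=91: (4.2·91)/(10 − 0.058·91) = 63700/787 ≈ 80.940
Retention S: 1000/CN − 10 with CN=80.940 → S = 1500/637 ≈ 2.355 in
Ia = 0.2S: 0.2·2.355 = 0.471 in (exactly 300/637)
P − Ia = 9.160 − 0.471 = 138373/15925 ≈ 8.689 in (> 0, runoff occurs)
Runoff Q = (P−Ia)²/(P−Ia+S) = (8.689)²/(8.689+2.355) = 19147087129/2800777525 ≈ 6.836 in

Q = 19147087129/2800777525 in ≈ 6.836 in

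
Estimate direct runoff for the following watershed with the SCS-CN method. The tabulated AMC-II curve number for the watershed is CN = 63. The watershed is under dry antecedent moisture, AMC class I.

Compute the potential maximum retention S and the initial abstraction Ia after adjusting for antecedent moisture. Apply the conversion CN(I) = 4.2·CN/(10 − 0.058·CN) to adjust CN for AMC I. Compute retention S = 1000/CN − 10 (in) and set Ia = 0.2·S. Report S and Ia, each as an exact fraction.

S = 18500/1323 in ≈ 13.983 in; Ia = 3700/1323 in ≈ 2.797 in

Adjust CN=63 to AMC I: 4.2·63/(10 − 0.058·63) → (1323/5) ÷ (3173/500) = 132300/3173 ≈ 41.696
S = 1000/(132300/3173) − 10 = 18500/1323 in ≈ 13.983 in
Ia = 0.2S: 0.2·13.983 = 2.797 in (exactly 3700/1323)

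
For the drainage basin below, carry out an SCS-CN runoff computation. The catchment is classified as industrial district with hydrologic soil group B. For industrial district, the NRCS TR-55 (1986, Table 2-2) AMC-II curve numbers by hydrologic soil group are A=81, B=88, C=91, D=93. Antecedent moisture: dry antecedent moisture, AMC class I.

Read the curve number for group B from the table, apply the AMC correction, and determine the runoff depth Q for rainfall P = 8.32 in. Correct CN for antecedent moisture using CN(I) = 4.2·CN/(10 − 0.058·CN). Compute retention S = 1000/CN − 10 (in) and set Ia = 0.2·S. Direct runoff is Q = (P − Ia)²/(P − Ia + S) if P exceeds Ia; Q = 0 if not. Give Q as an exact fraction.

NRCS table: industrial district, soil group B → CN(II) = 88
CN(I) from CN(II)=88: (4.2·88)/(10 − 0.058·88) = 3850/51 ≈ 75.490
S = 1000/(3850/51) − 10 = 250/77 in ≈ 3.247 in
Ia = 0.2·(250/77) = 50/77 in ≈ 0.649 in
Excess rainfall: 8.320 − 0.649 = 7.671 in; P > Ia so Q > 0
Q = (14766/1925)²/((14766/1925) + 250/77) = (218034756/3705625)/(21016/1925) = 54508689/10113950 in ≈ 5.389 in

Q = 54508689/10113950 in ≈ 5.389 in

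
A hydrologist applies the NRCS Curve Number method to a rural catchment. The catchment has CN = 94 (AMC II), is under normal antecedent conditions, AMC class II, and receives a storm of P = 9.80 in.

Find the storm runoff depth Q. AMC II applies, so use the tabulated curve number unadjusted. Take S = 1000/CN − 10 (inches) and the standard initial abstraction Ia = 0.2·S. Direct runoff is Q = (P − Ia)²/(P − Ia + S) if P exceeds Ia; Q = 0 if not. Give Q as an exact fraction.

Q = 5166529/569405 in ≈ 9.074 in

AMC II — tabulated CN = 94 applies directly.
Max retention: S = 1000/94 − 10 = 30/47 in (≈ 0.638 in)
Initial abstraction Ia = S/5 = (30/47)/5 = 6/47 ≈ 0.128 in
Excess rainfall: 9.800 − 0.128 = 9.672 in; P > Ia so Q > 0
Q = (2273/235)²/((2273/235) + 30/47) = (5166529/55225)/(2423/235) = 5166529/569405 in ≈ 9.074 in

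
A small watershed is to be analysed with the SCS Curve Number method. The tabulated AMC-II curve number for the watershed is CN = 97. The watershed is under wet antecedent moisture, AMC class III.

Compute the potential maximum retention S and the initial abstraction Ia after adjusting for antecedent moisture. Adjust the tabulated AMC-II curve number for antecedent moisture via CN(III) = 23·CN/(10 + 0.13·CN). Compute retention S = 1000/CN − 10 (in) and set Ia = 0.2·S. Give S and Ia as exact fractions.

Adjust CN=97 to AMC III: 23·97/(10 + 0.13·97) → 2231 ÷ (2261/100) = 223100/2261 ≈ 98.673
Retention S: 1000/CN − 10 with CN=98.673 → S = 300/2231 ≈ 0.134 in
Initial abstraction Ia = S/5 = (300/2231)/5 = 60/2231 ≈ 0.027 in

S = 300/2231 in ≈ 0.134 in; Ia = 60/2231 in ≈ 0.027 in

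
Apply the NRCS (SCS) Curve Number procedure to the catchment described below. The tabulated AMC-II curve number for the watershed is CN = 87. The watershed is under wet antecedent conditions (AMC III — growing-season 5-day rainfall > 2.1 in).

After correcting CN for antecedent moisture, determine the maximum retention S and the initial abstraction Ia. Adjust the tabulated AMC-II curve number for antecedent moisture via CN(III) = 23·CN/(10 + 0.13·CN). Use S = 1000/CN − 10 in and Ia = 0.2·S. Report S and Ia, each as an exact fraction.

S = 1300/2001 in ≈ 0.650 in; Ia = 260/2001 in ≈ 0.130 in

Adjust CN=87 to AMC III: 23·87/(10 + 0.13·87) → 2001 ÷ (2131/100) = 200100/2131 ≈ 93.900
Max retention: S = 1000/(200100/2131) − 10 = 1300/2001 in (≈ 0.650 in)
Initial abstraction Ia = S/5 = (1300/2001)/5 = 260/2001 ≈ 0.130 in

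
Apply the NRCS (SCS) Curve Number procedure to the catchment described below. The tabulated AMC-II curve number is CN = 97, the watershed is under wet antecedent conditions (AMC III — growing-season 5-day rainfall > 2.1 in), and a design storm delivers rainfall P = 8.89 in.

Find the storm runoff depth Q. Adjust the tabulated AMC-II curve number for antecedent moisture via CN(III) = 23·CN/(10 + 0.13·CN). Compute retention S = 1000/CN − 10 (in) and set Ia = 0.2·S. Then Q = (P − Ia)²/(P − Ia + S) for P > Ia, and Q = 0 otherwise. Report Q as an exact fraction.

Wet (AMC III): CN(III) = 23·97/(10 + 0.13·97) = 2231/(2261/100) = 223100/2261 ≈ 98.673
S = 1000/(223100/2261) − 10 = 300/2231 in ≈ 0.134 in
Initial abstraction Ia = S/5 = (300/2231)/5 = 60/2231 ≈ 0.027 in
P − Ia = 8.890 − 0.027 = 1977359/223100 ≈ 8.863 in (> 0, runoff occurs)
Q: (1977359/223100)² ÷ (2007359/223100) = 3909948614881/447841792900 in (≈ 8.731 in)

Q = 3909948614881/447841792900 in ≈ 8.731 in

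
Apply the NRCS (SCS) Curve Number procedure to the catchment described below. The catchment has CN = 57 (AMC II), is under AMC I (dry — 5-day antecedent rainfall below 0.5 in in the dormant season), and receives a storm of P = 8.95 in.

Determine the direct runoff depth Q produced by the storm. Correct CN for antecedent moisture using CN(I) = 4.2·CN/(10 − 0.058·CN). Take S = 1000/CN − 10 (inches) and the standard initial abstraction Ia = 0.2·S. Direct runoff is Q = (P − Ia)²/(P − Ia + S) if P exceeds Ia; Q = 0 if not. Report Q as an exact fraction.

Q = 16451397169/13364816220 in ≈ 1.231 in

Adjust CN=57 to AMC I: 4.2·57/(10 − 0.058·57) → (1197/5) ÷ (3347/500) = 119700/3347 ≈ 35.763
Retention S: 1000/CN − 10 with CN=35.763 → S = 21500/1197 ≈ 17.962 in
Ia = 0.2·(21500/1197) = 4300/1197 in ≈ 3.592 in
Since P=8.950 > Ia=3.592: effective rainfall P−Ia = 128263/23940 in
Q: (128263/23940)² ÷ (558263/23940) = 16451397169/13364816220 in (≈ 1.231 in)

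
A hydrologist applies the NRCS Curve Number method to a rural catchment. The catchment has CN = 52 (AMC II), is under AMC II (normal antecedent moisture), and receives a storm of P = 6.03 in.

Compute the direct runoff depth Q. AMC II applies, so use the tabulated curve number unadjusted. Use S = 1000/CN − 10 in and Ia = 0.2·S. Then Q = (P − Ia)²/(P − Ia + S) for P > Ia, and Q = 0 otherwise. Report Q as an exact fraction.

AMC II — tabulated CN = 52 applies directly.
Max retention: S = 1000/52 − 10 = 120/13 in (≈ 9.231 in)
Initial abstraction Ia = S/5 = (120/13)/5 = 24/13 ≈ 1.846 in
P − Ia = 6.030 − 1.846 = 5439/1300 ≈ 4.184 in (> 0, runoff occurs)
Q = (5439/1300)²/((5439/1300) + 120/13) = (29582721/1690000)/(17439/1300) = 9860907/7556900 in ≈ 1.305 in

Q = 9860907/7556900 in ≈ 1.305 in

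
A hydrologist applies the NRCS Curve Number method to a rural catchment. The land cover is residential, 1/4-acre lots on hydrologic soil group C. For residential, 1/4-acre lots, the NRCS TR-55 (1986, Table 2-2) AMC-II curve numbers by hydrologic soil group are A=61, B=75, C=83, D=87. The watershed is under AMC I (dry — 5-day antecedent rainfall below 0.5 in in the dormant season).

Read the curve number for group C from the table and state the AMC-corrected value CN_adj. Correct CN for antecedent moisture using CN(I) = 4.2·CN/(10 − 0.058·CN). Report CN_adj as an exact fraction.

NRCS table: residential, 1/4-acre lots, soil group C → CN(II) = 83
CN(I) from CN(II)=83: (4.2·83)/(10 − 0.058·83) = 174300/2593 ≈ 67.219

CN_adj = 174300/2593 ≈ 67.219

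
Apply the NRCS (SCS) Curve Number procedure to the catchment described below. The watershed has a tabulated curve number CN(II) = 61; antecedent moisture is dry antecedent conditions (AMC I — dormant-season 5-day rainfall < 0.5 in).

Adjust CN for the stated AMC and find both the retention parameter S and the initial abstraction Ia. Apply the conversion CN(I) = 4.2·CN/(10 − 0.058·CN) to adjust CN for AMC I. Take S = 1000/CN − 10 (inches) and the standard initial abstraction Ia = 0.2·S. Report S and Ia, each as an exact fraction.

S = 6500/427 in ≈ 15.222 in; Ia = 1300/427 in ≈ 3.044 in

Adjust CN=61 to AMC I: 4.2·61/(10 − 0.058·61) → (1281/5) ÷ (3231/500) = 42700/1077 ≈ 39.647
Retention S: 1000/CN − 10 with CN=39.647 → S = 6500/427 ≈ 15.222 in
Ia = 0.2S: 0.2·15.222 = 3.044 in (exactly 1300/427)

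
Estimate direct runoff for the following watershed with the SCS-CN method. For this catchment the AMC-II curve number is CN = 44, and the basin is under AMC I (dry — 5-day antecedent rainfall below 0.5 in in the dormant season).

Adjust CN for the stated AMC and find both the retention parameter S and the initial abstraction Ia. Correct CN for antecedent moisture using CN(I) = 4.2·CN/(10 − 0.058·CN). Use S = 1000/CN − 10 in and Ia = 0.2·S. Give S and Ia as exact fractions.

CN(I) from CN(II)=44: (4.2·44)/(10 − 0.058·44) = 3300/133 ≈ 24.812
S = 1000/(3300/133) − 10 = 1000/33 in ≈ 30.303 in
Ia = 0.2·(1000/33) = 200/33 in ≈ 6.061 in

S = 1000/33 in ≈ 30.303 in; Ia = 200/33 in ≈ 6.061 in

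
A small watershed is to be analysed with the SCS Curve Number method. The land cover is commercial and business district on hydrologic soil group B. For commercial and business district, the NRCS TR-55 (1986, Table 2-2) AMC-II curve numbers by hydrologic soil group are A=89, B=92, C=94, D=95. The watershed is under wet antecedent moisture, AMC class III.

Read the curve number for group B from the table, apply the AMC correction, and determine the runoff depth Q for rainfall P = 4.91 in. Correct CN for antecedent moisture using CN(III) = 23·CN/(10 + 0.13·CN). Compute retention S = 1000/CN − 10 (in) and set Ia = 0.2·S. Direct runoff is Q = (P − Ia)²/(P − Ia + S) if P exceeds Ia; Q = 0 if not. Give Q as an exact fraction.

Q = 65402436121/14586593100 in ≈ 4.484 in

NRCS table: commercial and business district, soil group B → CN(II) = 92
Wet (AMC III): CN(III) = 23·92/(10 + 0.13·92) = 2116/(549/25) = 52900/549 ≈ 96.357
Max retention: S = 1000/(52900/549) − 10 = 200/529 in (≈ 0.378 in)
Initial abstraction Ia = S/5 = (200/529)/5 = 40/529 ≈ 0.076 in
P − Ia = 4.910 − 0.076 = 255739/52900 ≈ 4.834 in (> 0, runoff occurs)
Q = (255739/52900)²/((255739/52900) + 200/529) = (65402436121/2798410000)/(275739/52900) = 65402436121/14586593100 in ≈ 4.484 in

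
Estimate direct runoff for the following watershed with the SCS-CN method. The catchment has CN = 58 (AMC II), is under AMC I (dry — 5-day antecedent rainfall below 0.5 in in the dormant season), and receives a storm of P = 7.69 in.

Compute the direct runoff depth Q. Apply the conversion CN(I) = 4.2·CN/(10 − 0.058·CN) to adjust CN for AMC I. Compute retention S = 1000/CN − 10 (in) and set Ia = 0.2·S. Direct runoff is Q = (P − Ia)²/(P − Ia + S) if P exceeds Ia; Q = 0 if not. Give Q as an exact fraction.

Dry (AMC I): CN(I) = 4.2·58/(10 − 0.058·58) = (1218/5)/(1659/250) = 2900/79 ≈ 36.709
Retention S: 1000/CN − 10 with CN=36.709 → S = 500/29 ≈ 17.241 in
Initial abstraction Ia = S/5 = (500/29)/5 = 100/29 ≈ 3.448 in
Since P=7.690 > Ia=3.448: effective rainfall P−Ia = 12301/2900 in
Runoff Q = (P−Ia)²/(P−Ia+S) = (4.242)²/(4.242+17.241) = 151314601/180672900 ≈ 0.838 in

Q = 151314601/180672900 in ≈ 0.838 in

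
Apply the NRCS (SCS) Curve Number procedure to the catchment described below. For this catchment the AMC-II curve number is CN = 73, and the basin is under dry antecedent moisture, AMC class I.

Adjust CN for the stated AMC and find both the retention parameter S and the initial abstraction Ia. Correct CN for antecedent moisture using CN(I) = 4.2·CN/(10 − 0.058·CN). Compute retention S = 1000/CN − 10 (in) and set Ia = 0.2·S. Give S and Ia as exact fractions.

Adjust CN=73 to AMC I: 4.2·73/(10 − 0.058·73) → (1533/5) ÷ (2883/500) = 51100/961 ≈ 53.174
Retention S: 1000/CN − 10 with CN=53.174 → S = 4500/511 ≈ 8.806 in
Ia = 0.2·(4500/511) = 900/511 in ≈ 1.761 in

S = 4500/511 in ≈ 8.806 in; Ia = 900/511 in ≈ 1.761 in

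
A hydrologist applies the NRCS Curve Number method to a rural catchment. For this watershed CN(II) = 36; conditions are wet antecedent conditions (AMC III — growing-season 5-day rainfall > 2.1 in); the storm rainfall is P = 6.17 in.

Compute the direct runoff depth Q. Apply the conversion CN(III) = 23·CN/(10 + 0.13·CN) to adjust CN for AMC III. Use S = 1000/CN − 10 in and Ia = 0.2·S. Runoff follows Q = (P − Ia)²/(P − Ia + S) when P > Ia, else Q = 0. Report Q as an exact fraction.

Wet (AMC III): CN(III) = 23·36/(10 + 0.13·36) = 828/(367/25) = 20700/367 ≈ 56.403
S = 1000/(20700/367) − 10 = 1600/207 in ≈ 7.729 in
Ia = 0.2·(1600/207) = 320/207 in ≈ 1.546 in
Excess rainfall: 6.170 − 1.546 = 4.624 in; P > Ia so Q > 0
Runoff Q = (P−Ia)²/(P−Ia+S) = (4.624)²/(4.624+7.729) = 9162126961/5293383300 ≈ 1.731 in

Q = 9162126961/5293383300 in ≈ 1.731 in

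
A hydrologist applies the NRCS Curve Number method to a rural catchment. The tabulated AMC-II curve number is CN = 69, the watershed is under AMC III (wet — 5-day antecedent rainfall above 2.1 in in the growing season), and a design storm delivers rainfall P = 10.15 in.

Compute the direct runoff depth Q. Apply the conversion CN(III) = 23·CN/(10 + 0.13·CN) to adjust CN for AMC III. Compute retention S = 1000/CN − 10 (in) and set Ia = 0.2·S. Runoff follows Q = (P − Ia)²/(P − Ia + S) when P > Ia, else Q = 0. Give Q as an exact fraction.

Q = 95951877121/11799694140 in ≈ 8.132 in

CN(III) from CN(II)=69: (23·69)/(10 + 0.13·69) = 158700/1897 ≈ 83.658
Max retention: S = 1000/(158700/1897) − 10 = 3100/1587 in (≈ 1.953 in)
Ia = 0.2·(3100/1587) = 620/1587 in ≈ 0.391 in
Excess rainfall: 10.150 − 0.391 = 9.759 in; P > Ia so Q > 0
Runoff Q = (P−Ia)²/(P−Ia+S) = (9.759)²/(9.759+1.953) = 95951877121/11799694140 ≈ 8.132 in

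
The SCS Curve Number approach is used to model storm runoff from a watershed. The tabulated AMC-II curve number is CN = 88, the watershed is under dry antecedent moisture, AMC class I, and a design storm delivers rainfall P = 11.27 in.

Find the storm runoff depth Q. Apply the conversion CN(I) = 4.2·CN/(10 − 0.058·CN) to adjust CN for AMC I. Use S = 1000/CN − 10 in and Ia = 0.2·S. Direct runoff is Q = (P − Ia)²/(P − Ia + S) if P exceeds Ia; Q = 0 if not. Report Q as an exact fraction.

CN(I) from CN(II)=88: (4.2·88)/(10 − 0.058·88) = 3850/51 ≈ 75.490
Retention S: 1000/CN − 10 with CN=75.490 → S = 250/77 ≈ 3.247 in
Ia = 0.2S: 0.2·3.247 = 0.649 in (exactly 50/77)
P − Ia = 11.270 − 0.649 = 81779/7700 ≈ 10.621 in (> 0, runoff occurs)
Q: (81779/7700)² ÷ (106779/7700) = 6687804841/822198300 in (≈ 8.134 in)

Q = 6687804841/822198300 in ≈ 8.134 in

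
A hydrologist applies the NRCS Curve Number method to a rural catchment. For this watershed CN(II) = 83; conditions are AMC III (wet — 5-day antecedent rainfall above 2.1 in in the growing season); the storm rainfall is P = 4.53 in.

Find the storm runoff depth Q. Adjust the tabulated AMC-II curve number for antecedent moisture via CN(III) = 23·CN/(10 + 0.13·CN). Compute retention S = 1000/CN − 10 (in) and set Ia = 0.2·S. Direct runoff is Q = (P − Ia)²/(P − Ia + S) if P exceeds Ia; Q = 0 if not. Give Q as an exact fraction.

Wet (AMC III): CN(III) = 23·83/(10 + 0.13·83) = 1909/(2079/100) = 190900/2079 ≈ 91.823
Retention S: 1000/CN − 10 with CN=91.823 → S = 1700/1909 ≈ 0.891 in
Initial abstraction Ia = S/5 = (1700/1909)/5 = 340/1909 ≈ 0.178 in
Since P=4.530 > Ia=0.178: effective rainfall P−Ia = 830777/190900 in
Runoff Q = (P−Ia)²/(P−Ia+S) = (4.352)²/(4.352+0.891) = 690190423729/191048329300 ≈ 3.613 in

Q = 690190423729/191048329300 in ≈ 3.613 in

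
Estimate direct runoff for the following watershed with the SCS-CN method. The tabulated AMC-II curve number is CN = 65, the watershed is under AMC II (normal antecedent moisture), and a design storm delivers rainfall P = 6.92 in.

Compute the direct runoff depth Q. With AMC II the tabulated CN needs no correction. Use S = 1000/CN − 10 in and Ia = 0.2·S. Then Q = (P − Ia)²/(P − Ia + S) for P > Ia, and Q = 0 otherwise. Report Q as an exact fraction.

Q = 3606201/1185925 in ≈ 3.041 in

AMC II — tabulated CN = 65 applies directly.
Max retention: S = 1000/65 − 10 = 70/13 in (≈ 5.385 in)
Ia = 0.2S: 0.2·5.385 = 1.077 in (exactly 14/13)
Since P=6.920 > Ia=1.077: effective rainfall P−Ia = 1899/325 in
Q: (1899/325)² ÷ (3649/325) = 3606201/1185925 in (≈ 3.041 in)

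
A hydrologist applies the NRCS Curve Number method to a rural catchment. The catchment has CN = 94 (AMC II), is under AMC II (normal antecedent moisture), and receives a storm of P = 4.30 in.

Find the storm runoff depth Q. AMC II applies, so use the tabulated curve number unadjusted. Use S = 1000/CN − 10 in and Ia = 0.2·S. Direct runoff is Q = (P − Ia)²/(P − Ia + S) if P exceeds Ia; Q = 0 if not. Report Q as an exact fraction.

Average conditions: CN = 94 (no AMC adjustment).
Retention S: 1000/CN − 10 with CN=94.000 → S = 30/47 ≈ 0.638 in
Ia = 0.2S: 0.2·0.638 = 0.128 in (exactly 6/47)
Excess rainfall: 4.300 − 0.128 = 4.172 in; P > Ia so Q > 0
Q: (1961/470)² ÷ (2261/470) = 3845521/1062670 in (≈ 3.619 in)

Q = 3845521/1062670 in ≈ 3.619 in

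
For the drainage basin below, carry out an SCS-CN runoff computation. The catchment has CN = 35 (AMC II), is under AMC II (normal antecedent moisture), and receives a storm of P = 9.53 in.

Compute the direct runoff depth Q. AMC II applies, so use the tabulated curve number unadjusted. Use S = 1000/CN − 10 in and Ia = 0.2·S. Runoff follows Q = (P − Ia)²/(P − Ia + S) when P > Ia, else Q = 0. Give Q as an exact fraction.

Q = 16573041/11949700 in ≈ 1.387 in

Average conditions: CN = 35 (no AMC adjustment).
Max retention: S = 1000/35 − 10 = 130/7 in (≈ 18.571 in)
Ia = 0.2·(130/7) = 26/7 in ≈ 3.714 in
Since P=9.530 > Ia=3.714: effective rainfall P−Ia = 4071/700 in
Q = (4071/700)²/((4071/700) + 130/7) = (16573041/490000)/(17071/700) = 16573041/11949700 in ≈ 1.387 in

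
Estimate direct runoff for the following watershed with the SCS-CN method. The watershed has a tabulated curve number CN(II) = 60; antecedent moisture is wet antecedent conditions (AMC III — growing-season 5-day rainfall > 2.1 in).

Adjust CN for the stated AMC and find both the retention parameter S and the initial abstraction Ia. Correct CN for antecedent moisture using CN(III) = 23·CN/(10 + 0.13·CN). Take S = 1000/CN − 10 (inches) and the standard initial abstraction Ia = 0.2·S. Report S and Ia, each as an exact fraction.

S = 200/69 in ≈ 2.899 in; Ia = 40/69 in ≈ 0.580 in

CN(III) from CN(II)=60: (23·60)/(10 + 0.13·60) = 6900/89 ≈ 77.528
Retention S: 1000/CN − 10 with CN=77.528 → S = 200/69 ≈ 2.899 in
Ia = 0.2S: 0.2·2.899 = 0.580 in (exactly 40/69)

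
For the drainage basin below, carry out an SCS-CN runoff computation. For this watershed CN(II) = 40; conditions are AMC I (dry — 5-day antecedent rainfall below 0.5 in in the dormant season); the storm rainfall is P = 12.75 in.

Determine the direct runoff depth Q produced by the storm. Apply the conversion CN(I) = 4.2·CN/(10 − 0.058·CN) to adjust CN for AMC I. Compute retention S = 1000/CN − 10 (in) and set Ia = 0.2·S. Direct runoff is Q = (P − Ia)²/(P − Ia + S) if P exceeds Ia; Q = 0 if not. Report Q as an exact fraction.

Q = 24649/32396 in ≈ 0.761 in

Dry (AMC I): CN(I) = 4.2·40/(10 − 0.058·40) = 168/(192/25) = 175/8 ≈ 21.875
S = 1000/(175/8) − 10 = 250/7 in ≈ 35.714 in
Ia = 0.2·(250/7) = 50/7 in ≈ 7.143 in
Since P=12.750 > Ia=7.143: effective rainfall P−Ia = 157/28 in
Q = (157/28)²/((157/28) + 250/7) = (24649/784)/(1157/28) = 24649/32396 in ≈ 0.761 in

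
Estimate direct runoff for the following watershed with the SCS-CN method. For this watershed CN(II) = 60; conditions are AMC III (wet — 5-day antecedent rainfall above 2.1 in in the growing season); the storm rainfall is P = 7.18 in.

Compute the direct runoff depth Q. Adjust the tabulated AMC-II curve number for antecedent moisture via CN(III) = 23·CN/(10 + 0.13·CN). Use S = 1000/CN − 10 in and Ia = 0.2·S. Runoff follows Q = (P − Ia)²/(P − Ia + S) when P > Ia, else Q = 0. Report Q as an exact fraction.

Q = 518518441/113059950 in ≈ 4.586 in

CN(III) from CN(II)=60: (23·60)/(10 + 0.13·60) = 6900/89 ≈ 77.528
S = 1000/(6900/89) − 10 = 200/69 in ≈ 2.899 in
Initial abstraction Ia = S/5 = (200/69)/5 = 40/69 ≈ 0.580 in
Excess rainfall: 7.180 − 0.580 = 6.600 in; P > Ia so Q > 0
Runoff Q = (P−Ia)²/(P−Ia+S) = (6.600)²/(6.600+2.899) = 518518441/113059950 ≈ 4.586 in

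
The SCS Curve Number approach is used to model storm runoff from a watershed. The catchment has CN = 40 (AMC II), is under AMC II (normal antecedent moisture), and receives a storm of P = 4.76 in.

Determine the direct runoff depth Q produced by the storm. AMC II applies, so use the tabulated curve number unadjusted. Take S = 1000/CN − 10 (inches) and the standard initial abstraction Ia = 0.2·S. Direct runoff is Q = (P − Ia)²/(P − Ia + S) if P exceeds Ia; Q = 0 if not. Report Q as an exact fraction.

Q = 1936/10475 in ≈ 0.185 in

Average conditions: CN = 40 (no AMC adjustment).
Retention S: 1000/CN − 10 with CN=40.000 → S = 15 ≈ 15.000 in
Initial abstraction Ia = S/5 = 15/5 = 3 ≈ 3.000 in
Excess rainfall: 4.760 − 3.000 = 1.760 in; P > Ia so Q > 0
Q: (44/25)² ÷ (419/25) = 1936/10475 in (≈ 0.185 in)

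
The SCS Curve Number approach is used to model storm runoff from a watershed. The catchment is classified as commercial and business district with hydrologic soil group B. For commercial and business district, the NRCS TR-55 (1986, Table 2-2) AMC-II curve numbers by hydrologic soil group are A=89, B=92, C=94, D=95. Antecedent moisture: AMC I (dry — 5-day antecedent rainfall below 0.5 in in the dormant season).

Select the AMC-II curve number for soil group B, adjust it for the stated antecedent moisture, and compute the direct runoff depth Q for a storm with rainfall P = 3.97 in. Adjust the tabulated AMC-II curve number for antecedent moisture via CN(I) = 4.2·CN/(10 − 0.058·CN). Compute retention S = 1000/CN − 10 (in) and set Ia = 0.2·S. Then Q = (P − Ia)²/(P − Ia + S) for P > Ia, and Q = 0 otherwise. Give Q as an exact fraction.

Q = 29498406001/13125573300 in ≈ 2.247 in

NRCS table: commercial and business district, soil group B → CN(II) = 92
Adjust CN=92 to AMC I: 4.2·92/(10 − 0.058·92) → (1932/5) ÷ (583/125) = 48300/583 ≈ 82.847
Max retention: S = 1000/(48300/583) − 10 = 1000/483 in (≈ 2.070 in)
Ia = 0.2·(1000/483) = 200/483 in ≈ 0.414 in
P − Ia = 3.970 − 0.414 = 171751/48300 ≈ 3.556 in (> 0, runoff occurs)
Q: (171751/48300)² ÷ (271751/48300) = 29498406001/13125573300 in (≈ 2.247 in)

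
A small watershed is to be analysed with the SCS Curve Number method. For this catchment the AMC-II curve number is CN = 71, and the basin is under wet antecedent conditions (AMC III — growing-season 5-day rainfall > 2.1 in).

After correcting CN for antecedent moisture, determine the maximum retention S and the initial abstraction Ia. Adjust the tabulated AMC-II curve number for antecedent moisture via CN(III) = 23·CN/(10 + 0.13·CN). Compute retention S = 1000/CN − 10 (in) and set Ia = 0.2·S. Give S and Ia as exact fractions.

S = 2900/1633 in ≈ 1.776 in; Ia = 580/1633 in ≈ 0.355 in

Adjust CN=71 to AMC III: 23·71/(10 + 0.13·71) → 1633 ÷ (1923/100) = 163300/1923 ≈ 84.919
Retention S: 1000/CN − 10 with CN=84.919 → S = 2900/1633 ≈ 1.776 in
Ia = 0.2·(2900/1633) = 580/1633 in ≈ 0.355 in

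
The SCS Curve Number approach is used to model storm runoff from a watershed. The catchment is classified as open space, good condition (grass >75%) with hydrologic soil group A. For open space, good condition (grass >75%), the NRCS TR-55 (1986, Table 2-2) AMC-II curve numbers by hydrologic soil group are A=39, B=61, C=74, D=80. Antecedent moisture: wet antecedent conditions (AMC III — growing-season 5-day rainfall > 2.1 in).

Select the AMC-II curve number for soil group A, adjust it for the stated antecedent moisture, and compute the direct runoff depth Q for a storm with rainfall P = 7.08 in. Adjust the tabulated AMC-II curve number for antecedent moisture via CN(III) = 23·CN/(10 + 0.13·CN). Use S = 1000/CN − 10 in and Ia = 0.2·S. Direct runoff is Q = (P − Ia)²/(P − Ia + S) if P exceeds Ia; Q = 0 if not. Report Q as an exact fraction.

NRCS table: open space, good condition (grass >75%), soil group A → CN(II) = 39
Adjust CN=39 to AMC III: 23·39/(10 + 0.13·39) → 897 ÷ (1507/100) = 89700/1507 ≈ 59.522
Retention S: 1000/CN − 10 with CN=59.522 → S = 6100/897 ≈ 6.800 in
Initial abstraction Ia = S/5 = (6100/897)/5 = 1220/897 ≈ 1.360 in
P − Ia = 7.080 − 1.360 = 128269/22425 ≈ 5.720 in (> 0, runoff occurs)
Runoff Q = (P−Ia)²/(P−Ia+S) = (5.720)²/(5.720+6.800) = 16452936361/6296244825 ≈ 2.613 in

Q = 16452936361/6296244825 in ≈ 2.613 in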